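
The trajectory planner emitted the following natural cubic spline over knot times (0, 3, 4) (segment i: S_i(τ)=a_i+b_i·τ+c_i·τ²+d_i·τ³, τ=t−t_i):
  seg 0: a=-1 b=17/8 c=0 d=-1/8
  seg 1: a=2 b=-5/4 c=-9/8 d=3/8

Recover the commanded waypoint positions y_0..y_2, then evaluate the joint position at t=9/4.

y_0 = S_0(0) = a_0 = -1
y_1 = S_1(0) = a_1 = 2
y_2 = S_1(1) = 0
t_q=9/4 is in segment 0 (τ=9/4); S_0(τ)=1207/512

y_0=-1 y_1=2 y_2=0
S(9/4) = 1207/512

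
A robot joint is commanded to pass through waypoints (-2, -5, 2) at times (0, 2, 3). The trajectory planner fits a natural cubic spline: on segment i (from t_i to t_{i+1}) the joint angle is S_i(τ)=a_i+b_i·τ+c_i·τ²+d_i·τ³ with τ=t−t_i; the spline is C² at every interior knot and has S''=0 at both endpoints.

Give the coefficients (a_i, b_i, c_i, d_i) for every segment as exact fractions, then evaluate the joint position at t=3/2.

  seg 0: a=-2 b=-13/3 c=0 d=17/24
  seg 1: a=-5 b=25/6 c=17/4 d=-17/12
S(3/2) = -391/64

Δ: Δ0=-3/2, Δ1=7
row 1: diag=6, rhs=51; c'=1/6, d'=17/2
back: M1=17/2
M: M0=0, M1=17/2, M2=0
seg 0: a=-2, c=M0/2=0, d=(M1−M0)/(6·2)=17/24, b=Δ0−h0·(2M0+M1)/6=-13/3
seg 1: a=-5, c=M1/2=17/4, d=(M2−M1)/(6·1)=-17/12, b=Δ1−h1·(2M1+M2)/6=25/6
t_q=3/2 → seg 0, τ=3/2; S=-2+-13/3·τ+0·τ²+17/24·τ³=-391/64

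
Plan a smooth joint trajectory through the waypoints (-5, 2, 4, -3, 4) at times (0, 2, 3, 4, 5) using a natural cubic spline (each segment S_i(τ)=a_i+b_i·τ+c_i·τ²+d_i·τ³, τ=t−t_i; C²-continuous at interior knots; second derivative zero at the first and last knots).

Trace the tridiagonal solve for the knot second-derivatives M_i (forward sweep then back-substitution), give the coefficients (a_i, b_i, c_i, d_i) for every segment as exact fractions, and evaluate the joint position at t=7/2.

Δ: Δ0=7/2, Δ1=2, Δ2=-7, Δ3=7
row 1: diag=6, rhs=-9; c'=1/6, d'=-3/2
row 2: denom=4−1·1/6=23/6; d'=(-54−1·-3/2)/(23/6)=-315/23
row 3: denom=4−1·6/23=86/23; d'=(84−1·-315/23)/(86/23)=2247/86
back: M3=2247/86
back: M2=-315/23−6/23·2247/86=-882/43
back: M1=-3/2−1/6·-882/43=165/86
M: M0=0, M1=165/86, M2=-882/43, M3=2247/86, M4=0
seg 0: a=-5, c=M0/2=0, d=(M1−M0)/(6·2)=55/344, b=Δ0−h0·(2M0+M1)/6=123/43
seg 1: a=2, c=M1/2=165/172, d=(M2−M1)/(6·1)=-643/172, b=Δ1−h1·(2M1+M2)/6=411/86
seg 2: a=4, c=M2/2=-441/43, d=(M3−M2)/(6·1)=1337/172, b=Δ2−h2·(2M2+M3)/6=-777/172
seg 3: a=-3, c=M3/2=2247/172, d=(M4−M3)/(6·1)=-749/172, b=Δ3−h3·(2M3+M4)/6=-147/86
t_q=7/2 → seg 2, τ=1/2; S=4+-777/172·τ+-441/43·τ²+1337/172·τ³=205/1376

  seg 0: a=-5 b=123/43 c=0 d=55/344
  seg 1: a=2 b=411/86 c=165/172 d=-643/172
  seg 2: a=4 b=-777/172 c=-441/43 d=1337/172
  seg 3: a=-3 b=-147/86 c=2247/172 d=-749/172
S(7/2) = 205/1376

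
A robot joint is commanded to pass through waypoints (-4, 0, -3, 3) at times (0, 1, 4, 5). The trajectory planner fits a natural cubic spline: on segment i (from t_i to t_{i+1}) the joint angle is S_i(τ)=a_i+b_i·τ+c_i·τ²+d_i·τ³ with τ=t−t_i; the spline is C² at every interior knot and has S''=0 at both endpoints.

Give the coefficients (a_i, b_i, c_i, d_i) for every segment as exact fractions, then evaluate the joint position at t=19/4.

Δ: Δ0=4, Δ1=-1, Δ2=6
row 1: diag=8, rhs=-30; c'=3/8, d'=-15/4
row 2: denom=8−3·3/8=55/8; d'=(42−3·-15/4)/(55/8)=426/55
back: M2=426/55
back: M1=-15/4−3/8·426/55=-366/55
M: M0=0, M1=-366/55, M2=426/55, M3=0
seg 0: a=-4, c=M0/2=0, d=(M1−M0)/(6·1)=-61/55, b=Δ0−h0·(2M0+M1)/6=281/55
seg 1: a=0, c=M1/2=-183/55, d=(M2−M1)/(6·3)=4/5, b=Δ1−h1·(2M1+M2)/6=98/55
seg 2: a=-3, c=M2/2=213/55, d=(M3−M2)/(6·1)=-71/55, b=Δ2−h2·(2M2+M3)/6=188/55
t_q=19/4 → seg 2, τ=3/4; S=-3+188/55·τ+213/55·τ²+-71/55·τ³=843/704

  seg 0: a=-4 b=281/55 c=0 d=-61/55
  seg 1: a=0 b=98/55 c=-183/55 d=4/5
  seg 2: a=-3 b=188/55 c=213/55 d=-71/55
S(19/4) = 843/704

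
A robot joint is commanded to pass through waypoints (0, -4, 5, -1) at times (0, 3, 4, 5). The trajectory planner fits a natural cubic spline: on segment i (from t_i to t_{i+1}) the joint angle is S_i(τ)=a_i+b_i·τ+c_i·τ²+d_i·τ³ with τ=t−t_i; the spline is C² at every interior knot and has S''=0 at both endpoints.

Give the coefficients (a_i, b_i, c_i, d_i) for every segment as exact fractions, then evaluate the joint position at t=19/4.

  seg 0: a=0 b=-631/93 c=0 d=169/279
  seg 1: a=-4 b=890/93 c=169/31 d=-560/93
  seg 2: a=5 b=224/93 c=-391/31 d=391/93
S(19/4) = 2947/1984

Δ: Δ0=-4/3, Δ1=9, Δ2=-6
row 1: diag=8, rhs=62; c'=1/8, d'=31/4
row 2: denom=4−1·1/8=31/8; d'=(-90−1·31/4)/(31/8)=-782/31
back: M2=-782/31
back: M1=31/4−1/8·-782/31=338/31
M: M0=0, M1=338/31, M2=-782/31, M3=0
seg 0: a=0, c=M0/2=0, d=(M1−M0)/(6·3)=169/279, b=Δ0−h0·(2M0+M1)/6=-631/93
seg 1: a=-4, c=M1/2=169/31, d=(M2−M1)/(6·1)=-560/93, b=Δ1−h1·(2M1+M2)/6=890/93
seg 2: a=5, c=M2/2=-391/31, d=(M3−M2)/(6·1)=391/93, b=Δ2−h2·(2M2+M3)/6=224/93
t_q=19/4 → seg 2, τ=3/4; S=5+224/93·τ+-391/31·τ²+391/93·τ³=2947/1984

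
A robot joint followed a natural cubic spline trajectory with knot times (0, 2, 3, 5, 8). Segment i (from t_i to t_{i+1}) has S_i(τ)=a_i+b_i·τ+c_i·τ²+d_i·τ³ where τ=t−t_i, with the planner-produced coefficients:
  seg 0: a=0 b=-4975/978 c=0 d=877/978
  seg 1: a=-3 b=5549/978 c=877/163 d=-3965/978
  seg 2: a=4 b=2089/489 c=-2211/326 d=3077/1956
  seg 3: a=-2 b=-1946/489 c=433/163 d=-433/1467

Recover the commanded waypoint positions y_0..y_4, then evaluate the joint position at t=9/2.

y_0 = S_0(0) = a_0 = 0
y_1 = S_1(0) = a_1 = -3
y_2 = S_2(0) = a_2 = 4
y_3 = S_3(0) = a_3 = -2
y_4 = S_3(3) = 2
t_q=9/2 is in segment 2 (τ=3/2); S_2(τ)=2385/5216

y_0=0 y_1=-3 y_2=4 y_3=-2 y_4=2
S(9/2) = 2385/5216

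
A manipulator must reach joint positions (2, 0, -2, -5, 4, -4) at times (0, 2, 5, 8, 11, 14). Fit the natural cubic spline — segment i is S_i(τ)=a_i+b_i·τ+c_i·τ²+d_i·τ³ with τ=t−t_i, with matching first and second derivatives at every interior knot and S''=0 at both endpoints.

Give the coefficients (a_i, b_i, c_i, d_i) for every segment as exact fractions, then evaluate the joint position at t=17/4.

  seg 0: a=2 b=-1817/1545 c=0 d=68/1545
  seg 1: a=0 b=-1001/1545 c=136/515 d=-1253/13905
  seg 2: a=-2 b=-2312/1545 c=-169/309 d=3302/13905
  seg 3: a=-5 b=2524/1545 c=819/515 d=-1052/2781
  seg 4: a=4 b=1486/1545 c=-2803/1545 d=2803/13905
S(17/4) = -7563/6592

Δ: Δ0=-1, Δ1=-2/3, Δ2=-1, Δ3=3, Δ4=-8/3
row 1: diag=10, rhs=2; c'=3/10, d'=1/5
row 2: denom=12−3·3/10=111/10; d'=(-2−3·1/5)/(111/10)=-26/111
row 3: denom=12−3·10/37=414/37; d'=(24−3·-26/111)/(414/37)=457/207
row 4: denom=12−3·37/138=515/46; d'=(-34−3·457/207)/(515/46)=-5606/1545
back: M4=-5606/1545
back: M3=457/207−37/138·-5606/1545=1638/515
back: M2=-26/111−10/37·1638/515=-338/309
back: M1=1/5−3/10·-338/309=272/515
M: M0=0, M1=272/515, M2=-338/309, M3=1638/515, M4=-5606/1545, M5=0
seg 0: a=2, c=M0/2=0, d=(M1−M0)/(6·2)=68/1545, b=Δ0−h0·(2M0+M1)/6=-1817/1545
seg 1: a=0, c=M1/2=136/515, d=(M2−M1)/(6·3)=-1253/13905, b=Δ1−h1·(2M1+M2)/6=-1001/1545
seg 2: a=-2, c=M2/2=-169/309, d=(M3−M2)/(6·3)=3302/13905, b=Δ2−h2·(2M2+M3)/6=-2312/1545
seg 3: a=-5, c=M3/2=819/515, d=(M4−M3)/(6·3)=-1052/2781, b=Δ3−h3·(2M3+M4)/6=2524/1545
seg 4: a=4, c=M4/2=-2803/1545, d=(M5−M4)/(6·3)=2803/13905, b=Δ4−h4·(2M4+M5)/6=1486/1545
t_q=17/4 → seg 1, τ=9/4; S=0+-1001/1545·τ+136/515·τ²+-1253/13905·τ³=-7563/6592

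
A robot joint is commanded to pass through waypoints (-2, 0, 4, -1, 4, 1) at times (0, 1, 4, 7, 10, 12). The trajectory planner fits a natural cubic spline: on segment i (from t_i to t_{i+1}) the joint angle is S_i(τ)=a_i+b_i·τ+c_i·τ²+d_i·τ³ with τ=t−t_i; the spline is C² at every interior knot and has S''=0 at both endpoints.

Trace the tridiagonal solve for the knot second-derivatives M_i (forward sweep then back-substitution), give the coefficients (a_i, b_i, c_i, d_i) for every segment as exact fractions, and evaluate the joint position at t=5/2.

Δ: Δ0=2, Δ1=4/3, Δ2=-5/3, Δ3=5/3, Δ4=-3/2
row 1: diag=8, rhs=-4; c'=3/8, d'=-1/2
row 2: denom=12−3·3/8=87/8; d'=(-18−3·-1/2)/(87/8)=-44/29
row 3: denom=12−3·8/29=324/29; d'=(20−3·-44/29)/(324/29)=178/81
row 4: denom=10−3·29/108=331/36; d'=(-19−3·178/81)/(331/36)=-2764/993
back: M4=-2764/993
back: M3=178/81−29/108·-2764/993=8773/2979
back: M2=-44/29−8/29·8773/2979=-6940/2979
back: M1=-1/2−3/8·-6940/2979=371/993
M: M0=0, M1=371/993, M2=-6940/2979, M3=8773/2979, M4=-2764/993, M5=0
seg 0: a=-2, c=M0/2=0, d=(M1−M0)/(6·1)=371/5958, b=Δ0−h0·(2M0+M1)/6=11545/5958
seg 1: a=0, c=M1/2=371/1986, d=(M2−M1)/(6·3)=-8053/53622, b=Δ1−h1·(2M1+M2)/6=6329/2979
seg 2: a=4, c=M2/2=-3470/2979, d=(M3−M2)/(6·3)=15713/53622, b=Δ2−h2·(2M2+M3)/6=-4823/5958
seg 3: a=-1, c=M3/2=8773/5958, d=(M4−M3)/(6·3)=-17065/53622, b=Δ3−h3·(2M3+M4)/6=338/2979
seg 4: a=4, c=M4/2=-1382/993, d=(M5−M4)/(6·2)=691/2979, b=Δ4−h4·(2M4+M5)/6=2119/5958
t_q=5/2 → seg 1, τ=3/2; S=0+6329/2979·τ+371/1986·τ²+-8053/53622·τ³=16419/5296

  seg 0: a=-2 b=11545/5958 c=0 d=371/5958
  seg 1: a=0 b=6329/2979 c=371/1986 d=-8053/53622
  seg 2: a=4 b=-4823/5958 c=-3470/2979 d=15713/53622
  seg 3: a=-1 b=338/2979 c=8773/5958 d=-17065/53622
  seg 4: a=4 b=2119/5958 c=-1382/993 d=691/2979
S(5/2) = 16419/5296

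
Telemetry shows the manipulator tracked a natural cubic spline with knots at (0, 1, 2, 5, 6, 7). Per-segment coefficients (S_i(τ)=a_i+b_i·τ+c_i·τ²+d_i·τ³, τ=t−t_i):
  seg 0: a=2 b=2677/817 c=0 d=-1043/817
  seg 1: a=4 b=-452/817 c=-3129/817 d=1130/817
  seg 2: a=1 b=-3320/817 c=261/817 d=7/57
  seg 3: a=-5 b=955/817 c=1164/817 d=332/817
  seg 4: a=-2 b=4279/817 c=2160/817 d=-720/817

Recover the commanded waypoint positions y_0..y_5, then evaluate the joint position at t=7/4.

y_0 = S_0(0) = a_0 = 2
y_1 = S_1(0) = a_1 = 4
y_2 = S_2(0) = a_2 = 1
y_3 = S_3(0) = a_3 = -5
y_4 = S_4(0) = a_4 = -2
y_5 = S_4(1) = 5
t_q=7/4 is in segment 1 (τ=3/4); S_1(τ)=52661/26144

y_0=2 y_1=4 y_2=1 y_3=-5 y_4=-2 y_5=5
S(7/4) = 52661/26144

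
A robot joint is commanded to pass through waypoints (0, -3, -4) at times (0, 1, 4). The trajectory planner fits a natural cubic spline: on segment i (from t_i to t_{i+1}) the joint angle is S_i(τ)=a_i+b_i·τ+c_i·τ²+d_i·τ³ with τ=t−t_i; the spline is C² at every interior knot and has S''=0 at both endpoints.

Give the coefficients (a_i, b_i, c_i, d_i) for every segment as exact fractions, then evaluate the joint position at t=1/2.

  seg 0: a=0 b=-10/3 c=0 d=1/3
  seg 1: a=-3 b=-7/3 c=1 d=-1/9
S(1/2) = -13/8

Δ: Δ0=-3, Δ1=-1/3
row 1: diag=8, rhs=16; c'=3/8, d'=2
back: M1=2
M: M0=0, M1=2, M2=0
seg 0: a=0, c=M0/2=0, d=(M1−M0)/(6·1)=1/3, b=Δ0−h0·(2M0+M1)/6=-10/3
seg 1: a=-3, c=M1/2=1, d=(M2−M1)/(6·3)=-1/9, b=Δ1−h1·(2M1+M2)/6=-7/3
t_q=1/2 → seg 0, τ=1/2; S=0+-10/3·τ+0·τ²+1/3·τ³=-13/8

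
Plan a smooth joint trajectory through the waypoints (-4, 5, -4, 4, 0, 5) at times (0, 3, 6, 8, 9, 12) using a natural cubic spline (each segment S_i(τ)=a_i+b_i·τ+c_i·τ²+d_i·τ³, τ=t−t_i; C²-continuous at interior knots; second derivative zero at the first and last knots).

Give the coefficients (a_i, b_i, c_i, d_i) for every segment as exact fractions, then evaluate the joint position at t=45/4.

  seg 0: a=-4 b=8866/1611 c=0 d=-4033/14499
  seg 1: a=5 b=-3233/1611 c=-4033/1611 d=10499/14499
  seg 2: a=-4 b=4066/1611 c=6466/1611 d=-1759/1074
  seg 3: a=4 b=-1732/1611 c=-9365/1611 d=517/179
  seg 4: a=0 b=-6503/1611 c=4594/1611 d=-4594/14499
S(45/4) = 9995/5728

Δ: Δ0=3, Δ1=-3, Δ2=4, Δ3=-4, Δ4=5/3
row 1: diag=12, rhs=-36; c'=1/4, d'=-3
row 2: denom=10−3·1/4=37/4; d'=(42−3·-3)/(37/4)=204/37
row 3: denom=6−2·8/37=206/37; d'=(-48−2·204/37)/(206/37)=-1092/103
row 4: denom=8−1·37/206=1611/206; d'=(34−1·-1092/103)/(1611/206)=9188/1611
back: M4=9188/1611
back: M3=-1092/103−37/206·9188/1611=-18730/1611
back: M2=204/37−8/37·-18730/1611=12932/1611
back: M1=-3−1/4·12932/1611=-8066/1611
M: M0=0, M1=-8066/1611, M2=12932/1611, M3=-18730/1611, M4=9188/1611, M5=0
seg 0: a=-4, c=M0/2=0, d=(M1−M0)/(6·3)=-4033/14499, b=Δ0−h0·(2M0+M1)/6=8866/1611
seg 1: a=5, c=M1/2=-4033/1611, d=(M2−M1)/(6·3)=10499/14499, b=Δ1−h1·(2M1+M2)/6=-3233/1611
seg 2: a=-4, c=M2/2=6466/1611, d=(M3−M2)/(6·2)=-1759/1074, b=Δ2−h2·(2M2+M3)/6=4066/1611
seg 3: a=4, c=M3/2=-9365/1611, d=(M4−M3)/(6·1)=517/179, b=Δ3−h3·(2M3+M4)/6=-1732/1611
seg 4: a=0, c=M4/2=4594/1611, d=(M5−M4)/(6·3)=-4594/14499, b=Δ4−h4·(2M4+M5)/6=-6503/1611
t_q=45/4 → seg 4, τ=9/4; S=0+-6503/1611·τ+4594/1611·τ²+-4594/14499·τ³=9995/5728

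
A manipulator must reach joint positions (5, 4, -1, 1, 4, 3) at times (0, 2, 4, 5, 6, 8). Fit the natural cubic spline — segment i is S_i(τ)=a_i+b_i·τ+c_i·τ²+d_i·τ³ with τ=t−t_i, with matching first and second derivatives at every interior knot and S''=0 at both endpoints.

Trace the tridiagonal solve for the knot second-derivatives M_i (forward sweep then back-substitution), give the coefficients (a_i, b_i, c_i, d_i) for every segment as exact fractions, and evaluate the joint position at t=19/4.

  seg 0: a=5 b=211/482 c=0 d=-113/482
  seg 1: a=4 b=-1145/482 c=-339/241 d=162/241
  seg 2: a=-1 b=31/482 c=633/241 d=-333/482
  seg 3: a=1 b=782/241 c=267/482 d=-385/482
  seg 4: a=4 b=943/482 c=-444/241 d=74/241
S(19/4) = 7225/30848

Δ: Δ0=-1/2, Δ1=-5/2, Δ2=2, Δ3=3, Δ4=-1/2
row 1: diag=8, rhs=-12; c'=1/4, d'=-3/2
row 2: denom=6−2·1/4=11/2; d'=(27−2·-3/2)/(11/2)=60/11
row 3: denom=4−1·2/11=42/11; d'=(6−1·60/11)/(42/11)=1/7
row 4: denom=6−1·11/42=241/42; d'=(-21−1·1/7)/(241/42)=-888/241
back: M4=-888/241
back: M3=1/7−11/42·-888/241=267/241
back: M2=60/11−2/11·267/241=1266/241
back: M1=-3/2−1/4·1266/241=-678/241
M: M0=0, M1=-678/241, M2=1266/241, M3=267/241, M4=-888/241, M5=0
seg 0: a=5, c=M0/2=0, d=(M1−M0)/(6·2)=-113/482, b=Δ0−h0·(2M0+M1)/6=211/482
seg 1: a=4, c=M1/2=-339/241, d=(M2−M1)/(6·2)=162/241, b=Δ1−h1·(2M1+M2)/6=-1145/482
seg 2: a=-1, c=M2/2=633/241, d=(M3−M2)/(6·1)=-333/482, b=Δ2−h2·(2M2+M3)/6=31/482
seg 3: a=1, c=M3/2=267/482, d=(M4−M3)/(6·1)=-385/482, b=Δ3−h3·(2M3+M4)/6=782/241
seg 4: a=4, c=M4/2=-444/241, d=(M5−M4)/(6·2)=74/241, b=Δ4−h4·(2M4+M5)/6=943/482
t_q=19/4 → seg 2, τ=3/4; S=-1+31/482·τ+633/241·τ²+-333/482·τ³=7225/30848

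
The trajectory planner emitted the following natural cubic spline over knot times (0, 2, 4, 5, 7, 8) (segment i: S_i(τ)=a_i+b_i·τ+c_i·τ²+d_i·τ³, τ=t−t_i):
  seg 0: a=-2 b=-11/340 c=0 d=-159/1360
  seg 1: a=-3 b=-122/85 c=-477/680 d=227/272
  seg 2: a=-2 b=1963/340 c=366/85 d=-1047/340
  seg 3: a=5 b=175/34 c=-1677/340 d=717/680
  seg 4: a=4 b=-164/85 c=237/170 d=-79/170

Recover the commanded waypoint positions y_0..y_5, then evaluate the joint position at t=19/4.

y_0=-2 y_1=-3 y_2=-2 y_3=5 y_4=4 y_5=3
S(19/4) = 75139/21760

y_0 = S_0(0) = a_0 = -2
y_1 = S_1(0) = a_1 = -3
y_2 = S_2(0) = a_2 = -2
y_3 = S_3(0) = a_3 = 5
y_4 = S_4(0) = a_4 = 4
y_5 = S_4(1) = 3
t_q=19/4 is in segment 2 (τ=3/4); S_2(τ)=75139/21760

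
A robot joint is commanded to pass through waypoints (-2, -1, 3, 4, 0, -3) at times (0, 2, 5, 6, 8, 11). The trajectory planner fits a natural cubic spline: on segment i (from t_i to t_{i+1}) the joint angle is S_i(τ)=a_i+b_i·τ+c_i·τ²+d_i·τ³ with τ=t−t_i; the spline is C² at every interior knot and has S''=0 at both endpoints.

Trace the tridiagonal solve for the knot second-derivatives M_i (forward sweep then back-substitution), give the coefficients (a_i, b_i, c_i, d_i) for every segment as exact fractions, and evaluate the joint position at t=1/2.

  seg 0: a=-2 b=322/969 c=0 d=325/7752
  seg 1: a=-1 b=1619/1938 c=325/1292 d=-995/34884
  seg 2: a=3 b=359/228 c=-5/969 d=-2207/3876
  seg 3: a=4 b=-93/646 c=-6641/3876 d=761/1938
  seg 4: a=0 b=-4429/1938 c=2491/3876 d=-2491/34884
S(1/2) = -37801/20672

Δ: Δ0=1/2, Δ1=4/3, Δ2=1, Δ3=-2, Δ4=-1
row 1: diag=10, rhs=5; c'=3/10, d'=1/2
row 2: denom=8−3·3/10=71/10; d'=(-2−3·1/2)/(71/10)=-35/71
row 3: denom=6−1·10/71=416/71; d'=(-18−1·-35/71)/(416/71)=-1243/416
row 4: denom=10−2·71/208=969/104; d'=(6−2·-1243/416)/(969/104)=2491/1938
back: M4=2491/1938
back: M3=-1243/416−71/208·2491/1938=-6641/1938
back: M2=-35/71−10/71·-6641/1938=-10/969
back: M1=1/2−3/10·-10/969=325/646
M: M0=0, M1=325/646, M2=-10/969, M3=-6641/1938, M4=2491/1938, M5=0
seg 0: a=-2, c=M0/2=0, d=(M1−M0)/(6·2)=325/7752, b=Δ0−h0·(2M0+M1)/6=322/969
seg 1: a=-1, c=M1/2=325/1292, d=(M2−M1)/(6·3)=-995/34884, b=Δ1−h1·(2M1+M2)/6=1619/1938
seg 2: a=3, c=M2/2=-5/969, d=(M3−M2)/(6·1)=-2207/3876, b=Δ2−h2·(2M2+M3)/6=359/228
seg 3: a=4, c=M3/2=-6641/3876, d=(M4−M3)/(6·2)=761/1938, b=Δ3−h3·(2M3+M4)/6=-93/646
seg 4: a=0, c=M4/2=2491/3876, d=(M5−M4)/(6·3)=-2491/34884, b=Δ4−h4·(2M4+M5)/6=-4429/1938
t_q=1/2 → seg 0, τ=1/2; S=-2+322/969·τ+0·τ²+325/7752·τ³=-37801/20672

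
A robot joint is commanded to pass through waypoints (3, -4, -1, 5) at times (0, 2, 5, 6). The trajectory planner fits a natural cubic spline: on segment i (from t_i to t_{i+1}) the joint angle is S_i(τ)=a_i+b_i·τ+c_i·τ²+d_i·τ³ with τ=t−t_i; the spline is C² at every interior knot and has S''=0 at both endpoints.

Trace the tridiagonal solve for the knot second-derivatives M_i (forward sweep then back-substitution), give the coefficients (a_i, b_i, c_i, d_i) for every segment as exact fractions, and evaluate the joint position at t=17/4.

  seg 0: a=3 b=-581/142 c=0 d=21/142
  seg 1: a=-4 b=-329/142 c=63/71 d=31/426
  seg 2: a=-1 b=353/71 c=219/142 d=-73/142
S(17/4) = -35371/9088

Δ: Δ0=-7/2, Δ1=1, Δ2=6
row 1: diag=10, rhs=27; c'=3/10, d'=27/10
row 2: denom=8−3·3/10=71/10; d'=(30−3·27/10)/(71/10)=219/71
back: M2=219/71
back: M1=27/10−3/10·219/71=126/71
M: M0=0, M1=126/71, M2=219/71, M3=0
seg 0: a=3, c=M0/2=0, d=(M1−M0)/(6·2)=21/142, b=Δ0−h0·(2M0+M1)/6=-581/142
seg 1: a=-4, c=M1/2=63/71, d=(M2−M1)/(6·3)=31/426, b=Δ1−h1·(2M1+M2)/6=-329/142
seg 2: a=-1, c=M2/2=219/142, d=(M3−M2)/(6·1)=-73/142, b=Δ2−h2·(2M2+M3)/6=353/71
t_q=17/4 → seg 1, τ=9/4; S=-4+-329/142·τ+63/71·τ²+31/426·τ³=-35371/9088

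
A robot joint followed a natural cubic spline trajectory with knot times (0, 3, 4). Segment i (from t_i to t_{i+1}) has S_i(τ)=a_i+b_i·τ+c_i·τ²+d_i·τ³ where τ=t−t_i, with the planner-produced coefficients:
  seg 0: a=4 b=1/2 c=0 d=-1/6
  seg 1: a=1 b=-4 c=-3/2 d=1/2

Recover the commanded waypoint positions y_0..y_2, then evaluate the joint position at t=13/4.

y_0=4 y_1=1 y_2=-4
S(13/4) = -11/128

y_0 = S_0(0) = a_0 = 4
y_1 = S_1(0) = a_1 = 1
y_2 = S_1(1) = -4
t_q=13/4 is in segment 1 (τ=1/4); S_1(τ)=-11/128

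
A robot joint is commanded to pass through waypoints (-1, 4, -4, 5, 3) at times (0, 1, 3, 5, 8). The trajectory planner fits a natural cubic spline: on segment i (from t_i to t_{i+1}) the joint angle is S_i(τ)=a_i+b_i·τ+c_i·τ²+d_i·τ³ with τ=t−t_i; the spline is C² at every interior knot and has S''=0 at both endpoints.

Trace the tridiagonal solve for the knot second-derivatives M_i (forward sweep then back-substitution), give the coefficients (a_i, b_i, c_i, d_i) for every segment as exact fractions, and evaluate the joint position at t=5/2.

  seg 0: a=-1 b=277/39 c=0 d=-82/39
  seg 1: a=4 b=31/39 c=-82/13 d=305/156
  seg 2: a=-4 b=-38/39 c=141/26 d=-419/312
  seg 3: a=5 b=359/78 c=-137/52 d=137/468
S(5/2) = -999/416

Δ: Δ0=5, Δ1=-4, Δ2=9/2, Δ3=-2/3
row 1: diag=6, rhs=-54; c'=1/3, d'=-9
row 2: denom=8−2·1/3=22/3; d'=(51−2·-9)/(22/3)=207/22
row 3: denom=10−2·3/11=104/11; d'=(-31−2·207/22)/(104/11)=-137/26
back: M3=-137/26
back: M2=207/22−3/11·-137/26=141/13
back: M1=-9−1/3·141/13=-164/13
M: M0=0, M1=-164/13, M2=141/13, M3=-137/26, M4=0
seg 0: a=-1, c=M0/2=0, d=(M1−M0)/(6·1)=-82/39, b=Δ0−h0·(2M0+M1)/6=277/39
seg 1: a=4, c=M1/2=-82/13, d=(M2−M1)/(6·2)=305/156, b=Δ1−h1·(2M1+M2)/6=31/39
seg 2: a=-4, c=M2/2=141/26, d=(M3−M2)/(6·2)=-419/312, b=Δ2−h2·(2M2+M3)/6=-38/39
seg 3: a=5, c=M3/2=-137/52, d=(M4−M3)/(6·3)=137/468, b=Δ3−h3·(2M3+M4)/6=359/78
t_q=5/2 → seg 1, τ=3/2; S=4+31/39·τ+-82/13·τ²+305/156·τ³=-999/416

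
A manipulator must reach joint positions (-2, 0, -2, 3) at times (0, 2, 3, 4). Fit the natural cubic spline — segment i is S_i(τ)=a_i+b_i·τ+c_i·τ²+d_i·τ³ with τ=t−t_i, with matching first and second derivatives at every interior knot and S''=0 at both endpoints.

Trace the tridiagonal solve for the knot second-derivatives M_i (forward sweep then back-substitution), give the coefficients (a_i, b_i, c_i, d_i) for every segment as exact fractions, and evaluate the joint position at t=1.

Δ: Δ0=1, Δ1=-2, Δ2=5
row 1: diag=6, rhs=-18; c'=1/6, d'=-3
row 2: denom=4−1·1/6=23/6; d'=(42−1·-3)/(23/6)=270/23
back: M2=270/23
back: M1=-3−1/6·270/23=-114/23
M: M0=0, M1=-114/23, M2=270/23, M3=0
seg 0: a=-2, c=M0/2=0, d=(M1−M0)/(6·2)=-19/46, b=Δ0−h0·(2M0+M1)/6=61/23
seg 1: a=0, c=M1/2=-57/23, d=(M2−M1)/(6·1)=64/23, b=Δ1−h1·(2M1+M2)/6=-53/23
seg 2: a=-2, c=M2/2=135/23, d=(M3−M2)/(6·1)=-45/23, b=Δ2−h2·(2M2+M3)/6=25/23
t_q=1 → seg 0, τ=1; S=-2+61/23·τ+0·τ²+-19/46·τ³=11/46

  seg 0: a=-2 b=61/23 c=0 d=-19/46
  seg 1: a=0 b=-53/23 c=-57/23 d=64/23
  seg 2: a=-2 b=25/23 c=135/23 d=-45/23
S(1) = 11/46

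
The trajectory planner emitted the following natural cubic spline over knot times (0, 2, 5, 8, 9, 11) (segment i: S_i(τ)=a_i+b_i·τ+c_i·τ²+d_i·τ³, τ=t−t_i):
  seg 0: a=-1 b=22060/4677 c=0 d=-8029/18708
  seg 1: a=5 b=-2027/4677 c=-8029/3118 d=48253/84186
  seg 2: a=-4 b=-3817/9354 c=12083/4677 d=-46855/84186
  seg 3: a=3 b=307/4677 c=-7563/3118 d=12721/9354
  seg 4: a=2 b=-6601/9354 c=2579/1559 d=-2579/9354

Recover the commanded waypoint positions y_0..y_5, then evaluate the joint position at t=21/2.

y_0 = S_0(0) = a_0 = -1
y_1 = S_1(0) = a_1 = 5
y_2 = S_2(0) = a_2 = -4
y_3 = S_3(0) = a_3 = 3
y_4 = S_4(0) = a_4 = 2
y_5 = S_4(2) = 5
t_q=21/2 is in segment 4 (τ=3/2); S_4(τ)=93117/24944

y_0=-1 y_1=5 y_2=-4 y_3=3 y_4=2 y_5=5
S(21/2) = 93117/24944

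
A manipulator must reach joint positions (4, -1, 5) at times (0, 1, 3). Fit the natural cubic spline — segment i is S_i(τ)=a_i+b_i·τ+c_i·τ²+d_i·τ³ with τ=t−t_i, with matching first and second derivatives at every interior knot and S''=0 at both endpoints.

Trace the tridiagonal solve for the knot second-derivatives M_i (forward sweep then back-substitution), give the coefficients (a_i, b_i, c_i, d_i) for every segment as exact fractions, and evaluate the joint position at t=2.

  seg 0: a=4 b=-19/3 c=0 d=4/3
  seg 1: a=-1 b=-7/3 c=4 d=-2/3
S(2) = 0

Δ: Δ0=-5, Δ1=3
row 1: diag=6, rhs=48; c'=1/3, d'=8
back: M1=8
M: M0=0, M1=8, M2=0
seg 0: a=4, c=M0/2=0, d=(M1−M0)/(6·1)=4/3, b=Δ0−h0·(2M0+M1)/6=-19/3
seg 1: a=-1, c=M1/2=4, d=(M2−M1)/(6·2)=-2/3, b=Δ1−h1·(2M1+M2)/6=-7/3
t_q=2 → seg 1, τ=1; S=-1+-7/3·τ+4·τ²+-2/3·τ³=0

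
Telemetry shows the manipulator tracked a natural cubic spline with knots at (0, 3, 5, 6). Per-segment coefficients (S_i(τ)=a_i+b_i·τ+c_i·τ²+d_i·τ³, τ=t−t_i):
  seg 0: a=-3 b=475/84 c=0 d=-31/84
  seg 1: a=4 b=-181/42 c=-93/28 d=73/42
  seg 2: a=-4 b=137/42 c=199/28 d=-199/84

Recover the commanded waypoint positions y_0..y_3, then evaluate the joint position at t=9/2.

y_0 = S_0(0) = a_0 = -3
y_1 = S_1(0) = a_1 = 4
y_2 = S_2(0) = a_2 = -4
y_3 = S_2(1) = 4
t_q=9/2 is in segment 1 (τ=3/2); S_1(τ)=-57/14

y_0=-3 y_1=4 y_2=-4 y_3=4
S(9/2) = -57/14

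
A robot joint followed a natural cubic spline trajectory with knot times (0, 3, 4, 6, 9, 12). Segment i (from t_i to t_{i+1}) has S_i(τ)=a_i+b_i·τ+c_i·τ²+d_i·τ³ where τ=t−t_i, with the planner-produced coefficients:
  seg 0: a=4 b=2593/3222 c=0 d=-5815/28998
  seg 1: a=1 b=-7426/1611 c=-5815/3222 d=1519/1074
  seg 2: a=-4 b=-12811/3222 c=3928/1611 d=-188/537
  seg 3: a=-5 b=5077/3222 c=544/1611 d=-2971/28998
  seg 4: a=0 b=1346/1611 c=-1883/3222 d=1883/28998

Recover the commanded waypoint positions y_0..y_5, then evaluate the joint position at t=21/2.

y_0=4 y_1=1 y_2=-4 y_3=-5 y_4=0 y_5=-1
S(21/2) = 451/2864

y_0 = S_0(0) = a_0 = 4
y_1 = S_1(0) = a_1 = 1
y_2 = S_2(0) = a_2 = -4
y_3 = S_3(0) = a_3 = -5
y_4 = S_4(0) = a_4 = 0
y_5 = S_4(3) = -1
t_q=21/2 is in segment 4 (τ=3/2); S_4(τ)=451/2864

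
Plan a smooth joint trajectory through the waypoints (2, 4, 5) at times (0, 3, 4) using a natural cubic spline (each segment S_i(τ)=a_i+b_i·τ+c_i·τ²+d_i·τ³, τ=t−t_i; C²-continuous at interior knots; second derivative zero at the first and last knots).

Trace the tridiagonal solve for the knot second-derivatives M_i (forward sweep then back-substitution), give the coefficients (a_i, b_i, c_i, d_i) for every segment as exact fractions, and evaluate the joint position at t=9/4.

  seg 0: a=2 b=13/24 c=0 d=1/72
  seg 1: a=4 b=11/12 c=1/8 d=-1/24
S(9/4) = 1729/512

Δ: Δ0=2/3, Δ1=1
row 1: diag=8, rhs=2; c'=1/8, d'=1/4
back: M1=1/4
M: M0=0, M1=1/4, M2=0
seg 0: a=2, c=M0/2=0, d=(M1−M0)/(6·3)=1/72, b=Δ0−h0·(2M0+M1)/6=13/24
seg 1: a=4, c=M1/2=1/8, d=(M2−M1)/(6·1)=-1/24, b=Δ1−h1·(2M1+M2)/6=11/12
t_q=9/4 → seg 0, τ=9/4; S=2+13/24·τ+0·τ²+1/72·τ³=1729/512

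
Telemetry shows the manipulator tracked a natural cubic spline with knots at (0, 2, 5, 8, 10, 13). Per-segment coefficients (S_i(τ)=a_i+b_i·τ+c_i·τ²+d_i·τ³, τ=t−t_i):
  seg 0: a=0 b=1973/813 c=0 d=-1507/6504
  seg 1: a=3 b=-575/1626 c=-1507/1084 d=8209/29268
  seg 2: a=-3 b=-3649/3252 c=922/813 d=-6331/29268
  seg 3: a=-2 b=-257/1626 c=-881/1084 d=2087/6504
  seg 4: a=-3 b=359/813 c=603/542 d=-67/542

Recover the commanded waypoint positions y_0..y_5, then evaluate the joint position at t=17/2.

y_0 = S_0(0) = a_0 = 0
y_1 = S_1(0) = a_1 = 3
y_2 = S_2(0) = a_2 = -3
y_3 = S_3(0) = a_3 = -2
y_4 = S_4(0) = a_4 = -3
y_5 = S_4(3) = 5
t_q=17/2 is in segment 3 (τ=1/2); S_3(τ)=-38887/17344

y_0=0 y_1=3 y_2=-3 y_3=-2 y_4=-3 y_5=5
S(17/2) = -38887/17344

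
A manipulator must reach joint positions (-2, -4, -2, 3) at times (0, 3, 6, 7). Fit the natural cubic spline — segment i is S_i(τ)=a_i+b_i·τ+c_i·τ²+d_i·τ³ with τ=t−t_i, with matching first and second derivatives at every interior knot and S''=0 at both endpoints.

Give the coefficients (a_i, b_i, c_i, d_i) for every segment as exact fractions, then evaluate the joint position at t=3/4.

Δ: Δ0=-2/3, Δ1=2/3, Δ2=5
row 1: diag=12, rhs=8; c'=1/4, d'=2/3
row 2: denom=8−3·1/4=29/4; d'=(26−3·2/3)/(29/4)=96/29
back: M2=96/29
back: M1=2/3−1/4·96/29=-14/87
M: M0=0, M1=-14/87, M2=96/29, M3=0
seg 0: a=-2, c=M0/2=0, d=(M1−M0)/(6·3)=-7/783, b=Δ0−h0·(2M0+M1)/6=-17/29
seg 1: a=-4, c=M1/2=-7/87, d=(M2−M1)/(6·3)=151/783, b=Δ1−h1·(2M1+M2)/6=-24/29
seg 2: a=-2, c=M2/2=48/29, d=(M3−M2)/(6·1)=-16/29, b=Δ2−h2·(2M2+M3)/6=113/29
t_q=3/4 → seg 0, τ=3/4; S=-2+-17/29·τ+0·τ²+-7/783·τ³=-4535/1856

  seg 0: a=-2 b=-17/29 c=0 d=-7/783
  seg 1: a=-4 b=-24/29 c=-7/87 d=151/783
  seg 2: a=-2 b=113/29 c=48/29 d=-16/29
S(3/4) = -4535/1856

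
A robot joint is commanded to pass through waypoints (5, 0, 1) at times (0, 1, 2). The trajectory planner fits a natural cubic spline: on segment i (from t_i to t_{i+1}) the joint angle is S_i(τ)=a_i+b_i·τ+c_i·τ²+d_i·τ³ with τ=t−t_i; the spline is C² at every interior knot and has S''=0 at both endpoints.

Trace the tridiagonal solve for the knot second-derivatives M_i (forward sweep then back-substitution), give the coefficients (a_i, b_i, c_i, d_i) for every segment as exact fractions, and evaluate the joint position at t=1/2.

  seg 0: a=5 b=-13/2 c=0 d=3/2
  seg 1: a=0 b=-2 c=9/2 d=-3/2
S(1/2) = 31/16

Δ: Δ0=-5, Δ1=1
row 1: diag=4, rhs=36; c'=1/4, d'=9
back: M1=9
M: M0=0, M1=9, M2=0
seg 0: a=5, c=M0/2=0, d=(M1−M0)/(6·1)=3/2, b=Δ0−h0·(2M0+M1)/6=-13/2
seg 1: a=0, c=M1/2=9/2, d=(M2−M1)/(6·1)=-3/2, b=Δ1−h1·(2M1+M2)/6=-2
t_q=1/2 → seg 0, τ=1/2; S=5+-13/2·τ+0·τ²+3/2·τ³=31/16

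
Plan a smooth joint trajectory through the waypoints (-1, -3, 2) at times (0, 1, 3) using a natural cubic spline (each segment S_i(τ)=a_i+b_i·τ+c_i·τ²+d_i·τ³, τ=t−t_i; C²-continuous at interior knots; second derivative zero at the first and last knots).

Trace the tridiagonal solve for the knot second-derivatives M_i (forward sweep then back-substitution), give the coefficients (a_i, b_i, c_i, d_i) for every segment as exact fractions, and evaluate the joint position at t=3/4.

Δ: Δ0=-2, Δ1=5/2
row 1: diag=6, rhs=27; c'=1/3, d'=9/2
back: M1=9/2
M: M0=0, M1=9/2, M2=0
seg 0: a=-1, c=M0/2=0, d=(M1−M0)/(6·1)=3/4, b=Δ0−h0·(2M0+M1)/6=-11/4
seg 1: a=-3, c=M1/2=9/4, d=(M2−M1)/(6·2)=-3/8, b=Δ1−h1·(2M1+M2)/6=-1/2
t_q=3/4 → seg 0, τ=3/4; S=-1+-11/4·τ+0·τ²+3/4·τ³=-703/256

  seg 0: a=-1 b=-11/4 c=0 d=3/4
  seg 1: a=-3 b=-1/2 c=9/4 d=-3/8
S(3/4) = -703/256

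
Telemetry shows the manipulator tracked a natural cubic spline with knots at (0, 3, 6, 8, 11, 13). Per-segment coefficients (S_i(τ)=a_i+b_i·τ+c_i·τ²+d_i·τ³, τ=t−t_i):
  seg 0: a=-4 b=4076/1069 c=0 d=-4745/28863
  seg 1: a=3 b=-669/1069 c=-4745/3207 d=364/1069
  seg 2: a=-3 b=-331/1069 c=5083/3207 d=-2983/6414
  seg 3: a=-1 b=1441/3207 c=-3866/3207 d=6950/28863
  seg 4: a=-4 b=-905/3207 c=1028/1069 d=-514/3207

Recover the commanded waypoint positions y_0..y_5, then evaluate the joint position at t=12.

y_0=-4 y_1=3 y_2=-3 y_3=-1 y_4=-4 y_5=-2
S(12) = -3721/1069

y_0 = S_0(0) = a_0 = -4
y_1 = S_1(0) = a_1 = 3
y_2 = S_2(0) = a_2 = -3
y_3 = S_3(0) = a_3 = -1
y_4 = S_4(0) = a_4 = -4
y_5 = S_4(2) = -2
t_q=12 is in segment 4 (τ=1); S_4(τ)=-3721/1069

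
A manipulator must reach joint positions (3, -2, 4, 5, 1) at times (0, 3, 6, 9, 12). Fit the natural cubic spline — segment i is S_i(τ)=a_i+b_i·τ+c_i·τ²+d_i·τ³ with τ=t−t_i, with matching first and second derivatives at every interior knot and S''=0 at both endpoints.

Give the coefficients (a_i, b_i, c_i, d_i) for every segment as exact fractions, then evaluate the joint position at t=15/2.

Δ: Δ0=-5/3, Δ1=2, Δ2=1/3, Δ3=-4/3
row 1: diag=12, rhs=22; c'=1/4, d'=11/6
row 2: denom=12−3·1/4=45/4; d'=(-10−3·11/6)/(45/4)=-62/45
row 3: denom=12−3·4/15=56/5; d'=(-10−3·-62/45)/(56/5)=-11/21
back: M3=-11/21
back: M2=-62/45−4/15·-11/21=-26/21
back: M1=11/6−1/4·-26/21=15/7
M: M0=0, M1=15/7, M2=-26/21, M3=-11/21, M4=0
seg 0: a=3, c=M0/2=0, d=(M1−M0)/(6·3)=5/42, b=Δ0−h0·(2M0+M1)/6=-115/42
seg 1: a=-2, c=M1/2=15/14, d=(M2−M1)/(6·3)=-71/378, b=Δ1−h1·(2M1+M2)/6=10/21
seg 2: a=4, c=M2/2=-13/21, d=(M3−M2)/(6·3)=5/126, b=Δ2−h2·(2M2+M3)/6=11/6
seg 3: a=5, c=M3/2=-11/42, d=(M4−M3)/(6·3)=11/378, b=Δ3−h3·(2M3+M4)/6=-17/21
t_q=15/2 → seg 2, τ=3/2; S=4+11/6·τ+-13/21·τ²+5/126·τ³=615/112

  seg 0: a=3 b=-115/42 c=0 d=5/42
  seg 1: a=-2 b=10/21 c=15/14 d=-71/378
  seg 2: a=4 b=11/6 c=-13/21 d=5/126
  seg 3: a=5 b=-17/21 c=-11/42 d=11/378
S(15/2) = 615/112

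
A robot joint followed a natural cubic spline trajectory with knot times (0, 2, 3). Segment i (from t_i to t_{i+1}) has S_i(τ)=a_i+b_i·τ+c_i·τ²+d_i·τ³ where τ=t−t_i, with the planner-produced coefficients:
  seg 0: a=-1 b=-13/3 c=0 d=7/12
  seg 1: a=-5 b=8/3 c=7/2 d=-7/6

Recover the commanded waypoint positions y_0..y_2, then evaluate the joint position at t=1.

y_0=-1 y_1=-5 y_2=0
S(1) = -19/4

y_0 = S_0(0) = a_0 = -1
y_1 = S_1(0) = a_1 = -5
y_2 = S_1(1) = 0
t_q=1 is in segment 0 (τ=1); S_0(τ)=-19/4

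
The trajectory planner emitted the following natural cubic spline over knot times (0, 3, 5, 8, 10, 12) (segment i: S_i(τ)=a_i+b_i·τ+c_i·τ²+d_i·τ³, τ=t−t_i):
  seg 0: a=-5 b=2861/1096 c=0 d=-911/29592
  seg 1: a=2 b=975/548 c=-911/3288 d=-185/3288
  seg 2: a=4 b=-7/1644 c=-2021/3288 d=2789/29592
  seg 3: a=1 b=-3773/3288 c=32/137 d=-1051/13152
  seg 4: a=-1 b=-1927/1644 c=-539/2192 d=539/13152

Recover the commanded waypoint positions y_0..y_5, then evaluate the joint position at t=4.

y_0 = S_0(0) = a_0 = -5
y_1 = S_1(0) = a_1 = 2
y_2 = S_2(0) = a_2 = 4
y_3 = S_3(0) = a_3 = 1
y_4 = S_4(0) = a_4 = -1
y_5 = S_4(2) = -4
t_q=4 is in segment 1 (τ=1); S_1(τ)=5665/1644

y_0=-5 y_1=2 y_2=4 y_3=1 y_4=-1 y_5=-4
S(4) = 5665/1644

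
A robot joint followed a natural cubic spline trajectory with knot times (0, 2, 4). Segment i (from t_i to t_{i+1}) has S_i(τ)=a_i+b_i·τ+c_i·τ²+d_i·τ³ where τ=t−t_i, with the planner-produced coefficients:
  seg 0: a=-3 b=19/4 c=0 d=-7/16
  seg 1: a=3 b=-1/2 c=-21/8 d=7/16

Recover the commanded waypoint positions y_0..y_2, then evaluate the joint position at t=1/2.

y_0 = S_0(0) = a_0 = -3
y_1 = S_1(0) = a_1 = 3
y_2 = S_1(2) = -5
t_q=1/2 is in segment 0 (τ=1/2); S_0(τ)=-87/128

y_0=-3 y_1=3 y_2=-5
S(1/2) = -87/128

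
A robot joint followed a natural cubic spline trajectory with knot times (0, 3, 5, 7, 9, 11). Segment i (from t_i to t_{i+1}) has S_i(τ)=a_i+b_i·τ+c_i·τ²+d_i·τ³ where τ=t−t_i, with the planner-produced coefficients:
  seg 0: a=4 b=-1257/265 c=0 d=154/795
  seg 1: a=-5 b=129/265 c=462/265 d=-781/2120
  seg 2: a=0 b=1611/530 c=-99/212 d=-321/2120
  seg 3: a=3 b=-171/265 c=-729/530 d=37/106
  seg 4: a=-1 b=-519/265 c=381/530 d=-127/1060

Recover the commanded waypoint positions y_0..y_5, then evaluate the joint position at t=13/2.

y_0 = S_0(0) = a_0 = 4
y_1 = S_1(0) = a_1 = -5
y_2 = S_2(0) = a_2 = 0
y_3 = S_3(0) = a_3 = 3
y_4 = S_4(0) = a_4 = -1
y_5 = S_4(2) = -3
t_q=13/2 is in segment 2 (τ=3/2); S_2(τ)=50841/16960

y_0=4 y_1=-5 y_2=0 y_3=3 y_4=-1 y_5=-3
S(13/2) = 50841/16960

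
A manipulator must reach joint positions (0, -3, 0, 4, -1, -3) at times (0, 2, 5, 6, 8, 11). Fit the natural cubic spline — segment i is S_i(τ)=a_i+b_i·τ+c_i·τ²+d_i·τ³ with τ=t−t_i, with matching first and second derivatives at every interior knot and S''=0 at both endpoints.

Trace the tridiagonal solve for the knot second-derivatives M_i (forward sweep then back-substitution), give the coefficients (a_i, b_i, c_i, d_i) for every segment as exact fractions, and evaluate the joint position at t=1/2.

Δ: Δ0=-3/2, Δ1=1, Δ2=4, Δ3=-5/2, Δ4=-2/3
row 1: diag=10, rhs=15; c'=3/10, d'=3/2
row 2: denom=8−3·3/10=71/10; d'=(18−3·3/2)/(71/10)=135/71
row 3: denom=6−1·10/71=416/71; d'=(-39−1·135/71)/(416/71)=-363/52
row 4: denom=10−2·71/208=969/104; d'=(11−2·-363/52)/(969/104)=2596/969
back: M4=2596/969
back: M3=-363/52−71/208·2596/969=-15301/1938
back: M2=135/71−10/71·-15301/1938=2920/969
back: M1=3/2−3/10·2920/969=385/646
M: M0=0, M1=385/646, M2=2920/969, M3=-15301/1938, M4=2596/969, M5=0
seg 0: a=0, c=M0/2=0, d=(M1−M0)/(6·2)=385/7752, b=Δ0−h0·(2M0+M1)/6=-1646/969
seg 1: a=-3, c=M1/2=385/1292, d=(M2−M1)/(6·3)=4685/34884, b=Δ1−h1·(2M1+M2)/6=-2137/1938
seg 2: a=0, c=M2/2=1460/969, d=(M3−M2)/(6·1)=-2349/1292, b=Δ2−h2·(2M2+M3)/6=983/228
seg 3: a=4, c=M3/2=-15301/3876, d=(M4−M3)/(6·2)=2277/2584, b=Δ3−h3·(2M3+M4)/6=3625/1938
seg 4: a=-1, c=M4/2=1298/969, d=(M5−M4)/(6·3)=-1298/8721, b=Δ4−h4·(2M4+M5)/6=-3242/969
t_q=1/2 → seg 0, τ=1/2; S=0+-1646/969·τ+0·τ²+385/7752·τ³=-17429/20672

  seg 0: a=0 b=-1646/969 c=0 d=385/7752
  seg 1: a=-3 b=-2137/1938 c=385/1292 d=4685/34884
  seg 2: a=0 b=983/228 c=1460/969 d=-2349/1292
  seg 3: a=4 b=3625/1938 c=-15301/3876 d=2277/2584
  seg 4: a=-1 b=-3242/969 c=1298/969 d=-1298/8721
S(1/2) = -17429/20672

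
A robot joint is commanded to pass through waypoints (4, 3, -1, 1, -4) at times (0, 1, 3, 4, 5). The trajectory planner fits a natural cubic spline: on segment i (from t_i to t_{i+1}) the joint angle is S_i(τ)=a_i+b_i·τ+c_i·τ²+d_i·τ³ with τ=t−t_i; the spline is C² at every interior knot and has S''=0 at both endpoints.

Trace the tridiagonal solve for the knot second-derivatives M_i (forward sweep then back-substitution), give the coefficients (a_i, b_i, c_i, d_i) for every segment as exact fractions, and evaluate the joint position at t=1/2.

Δ: Δ0=-1, Δ1=-2, Δ2=2, Δ3=-5
row 1: diag=6, rhs=-6; c'=1/3, d'=-1
row 2: denom=6−2·1/3=16/3; d'=(24−2·-1)/(16/3)=39/8
row 3: denom=4−1·3/16=61/16; d'=(-42−1·39/8)/(61/16)=-750/61
back: M3=-750/61
back: M2=39/8−3/16·-750/61=438/61
back: M1=-1−1/3·438/61=-207/61
M: M0=0, M1=-207/61, M2=438/61, M3=-750/61, M4=0
seg 0: a=4, c=M0/2=0, d=(M1−M0)/(6·1)=-69/122, b=Δ0−h0·(2M0+M1)/6=-53/122
seg 1: a=3, c=M1/2=-207/122, d=(M2−M1)/(6·2)=215/244, b=Δ1−h1·(2M1+M2)/6=-130/61
seg 2: a=-1, c=M2/2=219/61, d=(M3−M2)/(6·1)=-198/61, b=Δ2−h2·(2M2+M3)/6=101/61
seg 3: a=1, c=M3/2=-375/61, d=(M4−M3)/(6·1)=125/61, b=Δ3−h3·(2M3+M4)/6=-55/61
t_q=1/2 → seg 0, τ=1/2; S=4+-53/122·τ+0·τ²+-69/122·τ³=3623/976

  seg 0: a=4 b=-53/122 c=0 d=-69/122
  seg 1: a=3 b=-130/61 c=-207/122 d=215/244
  seg 2: a=-1 b=101/61 c=219/61 d=-198/61
  seg 3: a=1 b=-55/61 c=-375/61 d=125/61
S(1/2) = 3623/976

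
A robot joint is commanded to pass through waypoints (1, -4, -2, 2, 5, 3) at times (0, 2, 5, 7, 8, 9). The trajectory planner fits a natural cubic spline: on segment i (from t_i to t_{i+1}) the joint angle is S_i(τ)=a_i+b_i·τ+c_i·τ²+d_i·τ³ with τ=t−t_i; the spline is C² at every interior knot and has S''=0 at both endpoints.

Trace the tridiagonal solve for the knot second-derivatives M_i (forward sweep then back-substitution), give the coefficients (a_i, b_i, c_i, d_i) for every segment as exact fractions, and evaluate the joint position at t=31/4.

Δ: Δ0=-5/2, Δ1=2/3, Δ2=2, Δ3=3, Δ4=-2
row 1: diag=10, rhs=19; c'=3/10, d'=19/10
row 2: denom=10−3·3/10=91/10; d'=(8−3·19/10)/(91/10)=23/91
row 3: denom=6−2·20/91=506/91; d'=(6−2·23/91)/(506/91)=250/253
row 4: denom=4−1·91/506=1933/506; d'=(-30−1·250/253)/(1933/506)=-15680/1933
back: M4=-15680/1933
back: M3=250/253−91/506·-15680/1933=4730/1933
back: M2=23/91−20/91·4730/1933=-551/1933
back: M1=19/10−3/10·-551/1933=3838/1933
M: M0=0, M1=3838/1933, M2=-551/1933, M3=4730/1933, M4=-15680/1933, M5=0
seg 0: a=1, c=M0/2=0, d=(M1−M0)/(6·2)=1919/11598, b=Δ0−h0·(2M0+M1)/6=-36671/11598
seg 1: a=-4, c=M1/2=1919/1933, d=(M2−M1)/(6·3)=-1463/11598, b=Δ1−h1·(2M1+M2)/6=-13643/11598
seg 2: a=-2, c=M2/2=-551/3866, d=(M3−M2)/(6·2)=5281/23196, b=Δ2−h2·(2M2+M3)/6=7970/5799
seg 3: a=2, c=M3/2=2365/1933, d=(M4−M3)/(6·1)=-10205/5799, b=Δ3−h3·(2M3+M4)/6=20507/5799
seg 4: a=5, c=M4/2=-7840/1933, d=(M5−M4)/(6·1)=7840/5799, b=Δ4−h4·(2M4+M5)/6=4082/5799
t_q=31/4 → seg 3, τ=3/4; S=2+20507/5799·τ+2365/1933·τ²+-10205/5799·τ³=568831/123712

  seg 0: a=1 b=-36671/11598 c=0 d=1919/11598
  seg 1: a=-4 b=-13643/11598 c=1919/1933 d=-1463/11598
  seg 2: a=-2 b=7970/5799 c=-551/3866 d=5281/23196
  seg 3: a=2 b=20507/5799 c=2365/1933 d=-10205/5799
  seg 4: a=5 b=4082/5799 c=-7840/1933 d=7840/5799
S(31/4) = 568831/123712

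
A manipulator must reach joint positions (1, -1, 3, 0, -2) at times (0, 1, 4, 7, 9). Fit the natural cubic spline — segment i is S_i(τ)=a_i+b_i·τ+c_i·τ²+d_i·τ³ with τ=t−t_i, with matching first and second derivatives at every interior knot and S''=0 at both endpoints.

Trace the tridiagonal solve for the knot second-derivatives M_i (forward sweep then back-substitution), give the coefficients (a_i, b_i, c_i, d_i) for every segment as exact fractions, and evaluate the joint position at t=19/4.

Δ: Δ0=-2, Δ1=4/3, Δ2=-1, Δ3=-1
row 1: diag=8, rhs=20; c'=3/8, d'=5/2
row 2: denom=12−3·3/8=87/8; d'=(-14−3·5/2)/(87/8)=-172/87
row 3: denom=10−3·8/29=266/29; d'=(0−3·-172/87)/(266/29)=86/133
back: M3=86/133
back: M2=-172/87−8/29·86/133=-860/399
back: M1=5/2−3/8·-860/399=440/133
M: M0=0, M1=440/133, M2=-860/399, M3=86/133, M4=0
seg 0: a=1, c=M0/2=0, d=(M1−M0)/(6·1)=220/399, b=Δ0−h0·(2M0+M1)/6=-1018/399
seg 1: a=-1, c=M1/2=220/133, d=(M2−M1)/(6·3)=-1090/3591, b=Δ1−h1·(2M1+M2)/6=-358/399
seg 2: a=3, c=M2/2=-430/399, d=(M3−M2)/(6·3)=559/3591, b=Δ2−h2·(2M2+M3)/6=332/399
seg 3: a=0, c=M3/2=43/133, d=(M4−M3)/(6·2)=-43/798, b=Δ3−h3·(2M3+M4)/6=-571/399
t_q=19/4 → seg 2, τ=3/4; S=3+332/399·τ+-430/399·τ²+559/3591·τ³=26247/8512

  seg 0: a=1 b=-1018/399 c=0 d=220/399
  seg 1: a=-1 b=-358/399 c=220/133 d=-1090/3591
  seg 2: a=3 b=332/399 c=-430/399 d=559/3591
  seg 3: a=0 b=-571/399 c=43/133 d=-43/798
S(19/4) = 26247/8512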